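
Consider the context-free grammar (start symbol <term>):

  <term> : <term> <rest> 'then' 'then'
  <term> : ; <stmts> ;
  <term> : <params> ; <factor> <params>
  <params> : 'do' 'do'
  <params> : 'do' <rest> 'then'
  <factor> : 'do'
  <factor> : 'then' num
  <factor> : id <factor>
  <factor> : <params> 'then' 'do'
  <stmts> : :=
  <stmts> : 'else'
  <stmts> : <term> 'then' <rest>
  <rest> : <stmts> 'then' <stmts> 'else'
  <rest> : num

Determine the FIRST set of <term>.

From <term> : <term> <rest> 'then' 'then': add FIRST(<term>) = { 'do', ; }.
<term> : ; <stmts> ; contributes {;}.
From <term> : <params> ; <factor> <params>: add FIRST(<params>) = { 'do' }.
Union: FIRST(<term>) = { 'do', ; }.

{ 'do', ; }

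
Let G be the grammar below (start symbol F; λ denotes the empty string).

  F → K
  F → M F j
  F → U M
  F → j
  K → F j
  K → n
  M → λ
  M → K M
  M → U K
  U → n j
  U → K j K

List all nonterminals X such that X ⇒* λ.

Directly nullable (have an λ-production): M.
No other nonterminal has a production whose RHS symbols are all nullable.

{ M }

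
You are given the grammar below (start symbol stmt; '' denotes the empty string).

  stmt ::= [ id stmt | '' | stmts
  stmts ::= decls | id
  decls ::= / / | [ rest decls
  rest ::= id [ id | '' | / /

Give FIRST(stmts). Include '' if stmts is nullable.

{ /, [, id }

From stmts ::= decls: add FIRST(decls) = { /, [ }.
stmts ::= id contributes {id}.
Union: FIRST(stmts) = { /, [, id }.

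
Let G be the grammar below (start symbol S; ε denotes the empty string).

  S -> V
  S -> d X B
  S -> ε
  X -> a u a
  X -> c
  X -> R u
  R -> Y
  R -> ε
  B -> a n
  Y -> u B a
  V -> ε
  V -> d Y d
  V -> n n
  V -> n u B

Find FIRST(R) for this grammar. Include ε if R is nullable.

From R -> Y: add FIRST(Y) = { u }.
R -> ε contributes ε.
Union: FIRST(R) = { u, ε }.

{ u, ε }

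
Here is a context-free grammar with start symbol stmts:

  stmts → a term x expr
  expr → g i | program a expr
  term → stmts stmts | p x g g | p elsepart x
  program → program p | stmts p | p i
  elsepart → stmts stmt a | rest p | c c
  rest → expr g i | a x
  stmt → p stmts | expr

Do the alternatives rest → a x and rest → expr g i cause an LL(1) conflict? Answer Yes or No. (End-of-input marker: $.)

FIRST(a x) = { a } and FIRST(expr g i) = { a, g, p }.
Both contain a, so the two alternatives are not disjoint — LL(1) conflict.

Yes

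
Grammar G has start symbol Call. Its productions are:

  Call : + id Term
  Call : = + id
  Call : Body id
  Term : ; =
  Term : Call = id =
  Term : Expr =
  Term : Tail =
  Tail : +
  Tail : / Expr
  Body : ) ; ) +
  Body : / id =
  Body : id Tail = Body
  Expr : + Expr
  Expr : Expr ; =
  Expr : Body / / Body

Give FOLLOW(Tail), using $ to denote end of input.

In Term : Tail =: add FIRST(=) = { = }.
In Body : id Tail = Body: add FIRST(= Body) = { = }.
Union: FOLLOW(Tail) = { = }.

{ = }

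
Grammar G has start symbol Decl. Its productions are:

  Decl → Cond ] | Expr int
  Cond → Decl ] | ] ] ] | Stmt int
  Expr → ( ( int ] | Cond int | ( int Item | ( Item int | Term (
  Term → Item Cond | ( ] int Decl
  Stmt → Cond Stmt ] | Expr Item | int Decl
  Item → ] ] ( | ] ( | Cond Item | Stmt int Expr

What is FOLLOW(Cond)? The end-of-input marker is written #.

In Decl → Cond ]: add FIRST(]) = { ] }.
In Expr → Cond int: add FIRST(int) = { int }.
In Term → Item Cond: Cond is at the end, add FOLLOW(Term) = { ( }.
In Stmt → Cond Stmt ]: add FIRST(Stmt ]) = { (, ], int }.
In Item → Cond Item: add FIRST(Item) = { (, ], int }.
Union: FOLLOW(Cond) = { (, ], int }.

{ (, ], int }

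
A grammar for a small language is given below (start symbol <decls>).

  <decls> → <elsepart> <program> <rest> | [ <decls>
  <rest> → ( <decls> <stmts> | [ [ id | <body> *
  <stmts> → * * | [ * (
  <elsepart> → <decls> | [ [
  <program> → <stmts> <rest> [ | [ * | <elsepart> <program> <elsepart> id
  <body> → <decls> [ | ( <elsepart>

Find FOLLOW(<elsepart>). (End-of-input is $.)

In <decls> → <elsepart> <program> <rest>: add FIRST(<program> <rest>) = { *, [ }.
In <program> → <elsepart> <program> <elsepart> id: add FIRST(<program> <elsepart> id) = { *, [ }.
In <program> → <elsepart> <program> <elsepart> id: add FIRST(id) = { id }.
In <body> → ( <elsepart>: <elsepart> is at the end, add FOLLOW(<body>) = { * }.
Union: FOLLOW(<elsepart>) = { *, [, id }.

{ *, [, id }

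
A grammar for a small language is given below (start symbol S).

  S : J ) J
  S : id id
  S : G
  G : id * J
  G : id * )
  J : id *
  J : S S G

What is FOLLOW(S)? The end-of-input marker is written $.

{ $, id }

S is the start symbol, so $ ∈ FOLLOW(S).
In J : S S G: add FIRST(S G) = { id }.
In J : S S G: add FIRST(G) = { id }.
Union: FOLLOW(S) = { $, id }.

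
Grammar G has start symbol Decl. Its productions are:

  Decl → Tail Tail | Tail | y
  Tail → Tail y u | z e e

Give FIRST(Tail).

From Tail → Tail y u: add FIRST(Tail) = { z }.
Tail → z e e contributes {z}.
Union: FIRST(Tail) = { z }.

{ z }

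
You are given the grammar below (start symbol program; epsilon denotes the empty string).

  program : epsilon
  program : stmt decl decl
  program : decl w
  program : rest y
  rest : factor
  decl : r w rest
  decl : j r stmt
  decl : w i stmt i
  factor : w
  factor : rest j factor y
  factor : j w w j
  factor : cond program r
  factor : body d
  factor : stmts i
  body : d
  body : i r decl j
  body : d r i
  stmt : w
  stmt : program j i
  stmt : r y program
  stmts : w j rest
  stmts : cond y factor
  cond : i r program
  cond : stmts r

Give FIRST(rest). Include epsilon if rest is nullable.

{ d, i, j, w }

From rest : factor: add FIRST(factor) = { d, i, j, w }.
Union: FIRST(rest) = { d, i, j, w }.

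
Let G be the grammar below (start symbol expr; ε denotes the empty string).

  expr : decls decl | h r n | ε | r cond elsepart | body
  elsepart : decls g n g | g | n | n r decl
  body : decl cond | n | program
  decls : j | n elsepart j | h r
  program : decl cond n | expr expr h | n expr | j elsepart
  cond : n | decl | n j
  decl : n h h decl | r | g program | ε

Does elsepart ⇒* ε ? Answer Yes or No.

No

Nullable nonterminals: body, cond, decl, expr.
No production of elsepart has an RHS whose symbols are all nullable, so elsepart is not nullable.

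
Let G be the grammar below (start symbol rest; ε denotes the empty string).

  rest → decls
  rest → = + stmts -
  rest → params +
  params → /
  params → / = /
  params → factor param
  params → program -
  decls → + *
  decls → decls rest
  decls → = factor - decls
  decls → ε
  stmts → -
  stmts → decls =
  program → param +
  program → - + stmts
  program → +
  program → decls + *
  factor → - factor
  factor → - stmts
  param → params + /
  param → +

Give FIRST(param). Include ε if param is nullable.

From param → params + /: add FIRST(params) = { +, -, /, = }.
param → + contributes {+}.
Union: FIRST(param) = { +, -, /, = }.

{ +, -, /, = }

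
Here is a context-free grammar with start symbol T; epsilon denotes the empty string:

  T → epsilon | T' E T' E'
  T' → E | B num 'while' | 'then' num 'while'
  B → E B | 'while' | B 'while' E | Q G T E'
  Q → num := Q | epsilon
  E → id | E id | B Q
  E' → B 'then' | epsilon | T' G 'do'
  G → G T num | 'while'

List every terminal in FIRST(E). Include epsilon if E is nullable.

E → id contributes {id}.
From E → E id: add FIRST(E) = { 'while', id, num }.
From E → B Q: add FIRST(B) = { 'while', id, num }.
Union: FIRST(E) = { 'while', id, num }.

{ 'while', id, num }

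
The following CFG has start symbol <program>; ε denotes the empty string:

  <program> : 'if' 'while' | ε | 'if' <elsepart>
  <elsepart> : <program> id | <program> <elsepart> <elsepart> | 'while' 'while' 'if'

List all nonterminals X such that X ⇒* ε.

{ <program> }

Directly nullable (have an ε-production): <program>.
No other nonterminal has a production whose RHS symbols are all nullable.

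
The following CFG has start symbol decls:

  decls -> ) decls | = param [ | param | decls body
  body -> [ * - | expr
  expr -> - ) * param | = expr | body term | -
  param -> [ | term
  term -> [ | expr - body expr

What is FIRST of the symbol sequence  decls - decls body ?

Add FIRST(decls) = { ), -, =, [ }; decls is not nullable, stop.

{ ), -, =, [ }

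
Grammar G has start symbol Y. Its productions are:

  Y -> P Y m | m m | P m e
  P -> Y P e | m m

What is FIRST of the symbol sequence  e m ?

e is a terminal; add {e} and stop.

{ e }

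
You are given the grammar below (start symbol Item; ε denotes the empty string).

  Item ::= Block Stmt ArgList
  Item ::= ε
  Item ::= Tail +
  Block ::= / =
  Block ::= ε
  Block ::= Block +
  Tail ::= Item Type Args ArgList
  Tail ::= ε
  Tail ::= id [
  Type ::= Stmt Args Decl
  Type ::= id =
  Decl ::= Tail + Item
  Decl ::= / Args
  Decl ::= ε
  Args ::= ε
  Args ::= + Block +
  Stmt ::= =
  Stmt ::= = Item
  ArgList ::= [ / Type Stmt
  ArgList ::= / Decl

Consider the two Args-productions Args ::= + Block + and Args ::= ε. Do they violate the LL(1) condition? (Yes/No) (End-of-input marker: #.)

Yes

FIRST(+ Block +) = { + } and FIRST(ε) = { ε }.
The second alternative is nullable and FOLLOW(Args) = { #, +, /, =, [, id } shares + with FIRST of the first — conflict.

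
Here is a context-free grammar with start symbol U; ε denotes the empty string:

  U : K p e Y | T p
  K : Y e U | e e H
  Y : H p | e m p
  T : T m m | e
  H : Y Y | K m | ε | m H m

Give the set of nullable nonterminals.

{ H }

Directly nullable (have an ε-production): H.
No other nonterminal has a production whose RHS symbols are all nullable.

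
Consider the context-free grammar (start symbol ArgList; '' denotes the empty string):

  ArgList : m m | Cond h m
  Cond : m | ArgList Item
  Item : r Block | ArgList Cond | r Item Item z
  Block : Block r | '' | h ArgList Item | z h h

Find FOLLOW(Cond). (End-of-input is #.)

In ArgList : Cond h m: add FIRST(h m) = { h }.
In Item : ArgList Cond: Cond is at the end, add FOLLOW(Item) = { h, m, r, z }.
Union: FOLLOW(Cond) = { h, m, r, z }.

{ h, m, r, z }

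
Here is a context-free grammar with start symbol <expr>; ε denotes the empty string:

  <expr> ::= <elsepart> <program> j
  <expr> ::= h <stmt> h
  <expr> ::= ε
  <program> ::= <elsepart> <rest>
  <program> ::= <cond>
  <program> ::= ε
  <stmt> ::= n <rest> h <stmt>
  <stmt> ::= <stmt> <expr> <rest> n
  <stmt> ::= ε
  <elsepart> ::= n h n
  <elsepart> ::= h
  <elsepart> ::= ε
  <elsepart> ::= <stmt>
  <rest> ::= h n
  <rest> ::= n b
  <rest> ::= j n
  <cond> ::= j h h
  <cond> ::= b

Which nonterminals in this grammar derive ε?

Directly nullable (have an ε-production): <expr>, <program>, <stmt>, <elsepart>.
No other nonterminal has a production whose RHS symbols are all nullable.

{ <elsepart>, <expr>, <program>, <stmt> }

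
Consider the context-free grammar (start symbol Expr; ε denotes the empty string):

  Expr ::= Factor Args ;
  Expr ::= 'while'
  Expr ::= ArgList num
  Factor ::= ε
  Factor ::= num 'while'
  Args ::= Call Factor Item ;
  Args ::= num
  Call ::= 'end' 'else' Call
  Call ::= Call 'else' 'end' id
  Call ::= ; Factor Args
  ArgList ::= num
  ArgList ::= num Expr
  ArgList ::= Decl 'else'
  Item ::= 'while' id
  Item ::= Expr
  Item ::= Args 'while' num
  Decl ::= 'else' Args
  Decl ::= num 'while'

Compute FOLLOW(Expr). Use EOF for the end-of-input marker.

Expr is the start symbol, so EOF ∈ FOLLOW(Expr).
In ArgList ::= num Expr: Expr is at the end, add FOLLOW(ArgList) = { num }.
In Item ::= Expr: Expr is at the end, add FOLLOW(Item) = { ; }.
Union: FOLLOW(Expr) = { EOF, ;, num }.

{ EOF, ;, num }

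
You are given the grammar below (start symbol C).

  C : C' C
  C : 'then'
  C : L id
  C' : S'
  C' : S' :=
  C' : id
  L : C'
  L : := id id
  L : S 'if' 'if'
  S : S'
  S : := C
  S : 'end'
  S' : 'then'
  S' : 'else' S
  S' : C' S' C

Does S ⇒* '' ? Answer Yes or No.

No

No nonterminal in this grammar is nullable.
No production of S has an RHS whose symbols are all nullable, so S is not nullable.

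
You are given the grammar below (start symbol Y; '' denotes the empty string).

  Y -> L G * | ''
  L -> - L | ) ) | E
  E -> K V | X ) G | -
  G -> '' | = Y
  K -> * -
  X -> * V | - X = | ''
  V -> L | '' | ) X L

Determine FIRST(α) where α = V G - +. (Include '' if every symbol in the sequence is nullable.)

Add FIRST(V)\{''} = { ), *, - }; V is nullable, continue.
Add FIRST(G)\{''} = { = }; G is nullable, continue.
- is a terminal; add {-} and stop.

{ ), *, -, = }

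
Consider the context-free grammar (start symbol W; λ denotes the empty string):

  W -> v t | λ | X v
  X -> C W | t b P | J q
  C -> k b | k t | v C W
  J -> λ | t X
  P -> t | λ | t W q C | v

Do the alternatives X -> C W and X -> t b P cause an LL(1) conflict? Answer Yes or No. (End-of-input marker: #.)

FIRST(C W) = { k, v } and FIRST(t b P) = { t }.
The FIRST sets are disjoint and neither alternative is nullable — no conflict.

No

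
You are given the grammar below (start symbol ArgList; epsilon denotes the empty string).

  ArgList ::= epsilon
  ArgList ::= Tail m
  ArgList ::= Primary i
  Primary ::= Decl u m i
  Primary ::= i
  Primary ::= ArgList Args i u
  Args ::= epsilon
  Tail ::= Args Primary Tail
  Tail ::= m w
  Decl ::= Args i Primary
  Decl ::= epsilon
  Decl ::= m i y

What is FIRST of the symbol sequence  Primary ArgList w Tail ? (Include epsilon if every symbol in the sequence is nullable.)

Add FIRST(Primary) = { i, m, u }; Primary is not nullable, stop.

{ i, m, u }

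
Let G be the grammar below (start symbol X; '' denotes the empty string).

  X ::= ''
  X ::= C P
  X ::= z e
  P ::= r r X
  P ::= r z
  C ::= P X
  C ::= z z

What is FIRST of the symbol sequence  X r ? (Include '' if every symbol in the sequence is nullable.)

Add FIRST(X)\{''} = { r, z }; X is nullable, continue.
r is a terminal; add {r} and stop.

{ r, z }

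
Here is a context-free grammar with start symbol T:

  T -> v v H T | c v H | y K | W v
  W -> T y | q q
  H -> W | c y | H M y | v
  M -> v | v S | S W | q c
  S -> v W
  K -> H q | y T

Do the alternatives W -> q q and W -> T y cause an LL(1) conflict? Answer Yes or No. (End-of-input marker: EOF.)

FIRST(q q) = { q } and FIRST(T y) = { c, q, v, y }.
Both contain q, so the two alternatives are not disjoint — LL(1) conflict.

Yes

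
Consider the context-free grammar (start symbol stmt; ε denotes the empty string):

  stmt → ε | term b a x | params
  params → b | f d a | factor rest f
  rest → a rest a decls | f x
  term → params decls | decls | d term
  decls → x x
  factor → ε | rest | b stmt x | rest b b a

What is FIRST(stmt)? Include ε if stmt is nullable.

stmt → ε contributes ε.
From stmt → term b a x: add FIRST(term) = { a, b, d, f, x }.
From stmt → params: add FIRST(params) = { a, b, f }.
Union: FIRST(stmt) = { a, b, d, f, x, ε }.

{ a, b, d, f, x, ε }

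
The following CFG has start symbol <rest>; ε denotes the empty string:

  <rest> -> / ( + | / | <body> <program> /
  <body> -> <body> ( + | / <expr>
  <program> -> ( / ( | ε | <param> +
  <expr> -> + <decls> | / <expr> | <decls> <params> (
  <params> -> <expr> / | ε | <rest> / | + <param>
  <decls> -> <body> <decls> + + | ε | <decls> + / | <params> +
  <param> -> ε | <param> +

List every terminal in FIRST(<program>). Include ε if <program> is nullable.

<program> -> ( / ( contributes {(}.
<program> -> ε contributes ε.
From <program> -> <param> +: <param> nullable, take FIRST(<param>) ∪ {+} = { + }.
Union: FIRST(<program>) = { (, +, ε }.

{ (, +, ε }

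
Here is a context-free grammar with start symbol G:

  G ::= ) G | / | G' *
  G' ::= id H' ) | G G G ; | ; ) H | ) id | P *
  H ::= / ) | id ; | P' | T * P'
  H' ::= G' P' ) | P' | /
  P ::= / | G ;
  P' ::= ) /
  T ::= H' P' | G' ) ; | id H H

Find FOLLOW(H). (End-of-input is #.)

{ ), *, /, ;, id }

In G' ::= ; ) H: H is at the end, add FOLLOW(G') = { ), * }.
In T ::= id H H: add FIRST(H) = { ), /, ;, id }.
In T ::= id H H: H is at the end, add FOLLOW(T) = { * }.
Union: FOLLOW(H) = { ), *, /, ;, id }.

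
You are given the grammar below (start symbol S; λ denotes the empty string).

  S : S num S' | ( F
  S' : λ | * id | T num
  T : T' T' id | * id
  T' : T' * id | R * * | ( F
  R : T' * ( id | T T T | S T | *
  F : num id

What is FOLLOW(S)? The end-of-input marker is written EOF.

S is the start symbol, so EOF ∈ FOLLOW(S).
In S : S num S': add FIRST(num S') = { num }.
In R : S T: add FIRST(T) = { (, * }.
Union: FOLLOW(S) = { EOF, (, *, num }.

{ EOF, (, *, num }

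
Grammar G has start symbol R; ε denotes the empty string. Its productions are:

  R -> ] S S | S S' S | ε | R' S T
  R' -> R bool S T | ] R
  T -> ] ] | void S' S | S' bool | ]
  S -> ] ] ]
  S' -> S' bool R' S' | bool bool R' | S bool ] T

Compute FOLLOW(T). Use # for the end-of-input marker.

In R -> R' S T: T is at the end, add FOLLOW(R) = { #, ], bool }.
In R' -> R bool S T: T is at the end, add FOLLOW(R') = { ], bool }.
In S' -> S bool ] T: T is at the end, add FOLLOW(S') = { ], bool }.
Union: FOLLOW(T) = { #, ], bool }.

{ #, ], bool }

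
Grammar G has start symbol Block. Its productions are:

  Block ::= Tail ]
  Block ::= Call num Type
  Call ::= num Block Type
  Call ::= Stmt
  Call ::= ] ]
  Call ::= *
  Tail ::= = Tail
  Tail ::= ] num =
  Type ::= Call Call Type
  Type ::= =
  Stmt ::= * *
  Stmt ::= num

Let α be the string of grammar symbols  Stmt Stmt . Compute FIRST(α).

{ *, num }

Add FIRST(Stmt) = { *, num }; Stmt is not nullable, stop.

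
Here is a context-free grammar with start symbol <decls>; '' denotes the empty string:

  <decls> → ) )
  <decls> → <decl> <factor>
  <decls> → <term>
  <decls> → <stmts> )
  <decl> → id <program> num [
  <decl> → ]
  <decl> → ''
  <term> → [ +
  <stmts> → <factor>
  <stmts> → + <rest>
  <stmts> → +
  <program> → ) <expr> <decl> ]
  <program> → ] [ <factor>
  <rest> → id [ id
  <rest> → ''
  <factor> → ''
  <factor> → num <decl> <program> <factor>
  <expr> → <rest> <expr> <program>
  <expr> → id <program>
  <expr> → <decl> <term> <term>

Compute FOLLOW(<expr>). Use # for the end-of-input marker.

{ ), ], id }

In <program> → ) <expr> <decl> ]: add FIRST(<decl> ]) = { ], id }.
In <expr> → <rest> <expr> <program>: add FIRST(<program>) = { ), ] }.
Union: FOLLOW(<expr>) = { ), ], id }.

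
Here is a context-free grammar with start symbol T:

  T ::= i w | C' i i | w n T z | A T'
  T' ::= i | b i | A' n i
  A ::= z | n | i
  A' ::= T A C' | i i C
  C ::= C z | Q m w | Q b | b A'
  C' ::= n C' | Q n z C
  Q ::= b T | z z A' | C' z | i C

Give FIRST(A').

{ b, i, n, w, z }

From A' ::= T A C': add FIRST(T) = { b, i, n, w, z }.
A' ::= i i C contributes {i}.
Union: FIRST(A') = { b, i, n, w, z }.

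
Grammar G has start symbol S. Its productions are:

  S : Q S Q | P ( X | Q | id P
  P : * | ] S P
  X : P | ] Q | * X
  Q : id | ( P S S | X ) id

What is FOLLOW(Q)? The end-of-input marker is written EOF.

{ EOF, (, ), *, ], id }

In S : Q S Q: add FIRST(S Q) = { (, *, ], id }.
In S : Q S Q: Q is at the end, add FOLLOW(S) = { EOF, (, ), *, ], id }.
In S : Q: Q is at the end, add FOLLOW(S) = { EOF, (, ), *, ], id }.
In X : ] Q: Q is at the end, add FOLLOW(X) = { EOF, (, ), *, ], id }.
Union: FOLLOW(Q) = { EOF, (, ), *, ], id }.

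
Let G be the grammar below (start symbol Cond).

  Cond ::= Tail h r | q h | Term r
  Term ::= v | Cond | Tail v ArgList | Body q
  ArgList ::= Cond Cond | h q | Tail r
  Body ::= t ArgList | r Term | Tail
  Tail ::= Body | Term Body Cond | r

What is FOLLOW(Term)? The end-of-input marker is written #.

In Cond ::= Term r: add FIRST(r) = { r }.
In Body ::= r Term: Term is at the end, add FOLLOW(Body) = { h, q, r, t, v }.
In Tail ::= Term Body Cond: add FIRST(Body Cond) = { q, r, t, v }.
Union: FOLLOW(Term) = { h, q, r, t, v }.

{ h, q, r, t, v }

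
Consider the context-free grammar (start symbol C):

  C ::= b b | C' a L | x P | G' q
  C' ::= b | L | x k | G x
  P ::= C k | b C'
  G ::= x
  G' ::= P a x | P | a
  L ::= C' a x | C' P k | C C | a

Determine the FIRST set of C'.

{ a, b, x }

C' ::= b contributes {b}.
From C' ::= L: add FIRST(L) = { a, b, x }.
C' ::= x k contributes {x}.
From C' ::= G x: add FIRST(G) = { x }.
Union: FIRST(C') = { a, b, x }.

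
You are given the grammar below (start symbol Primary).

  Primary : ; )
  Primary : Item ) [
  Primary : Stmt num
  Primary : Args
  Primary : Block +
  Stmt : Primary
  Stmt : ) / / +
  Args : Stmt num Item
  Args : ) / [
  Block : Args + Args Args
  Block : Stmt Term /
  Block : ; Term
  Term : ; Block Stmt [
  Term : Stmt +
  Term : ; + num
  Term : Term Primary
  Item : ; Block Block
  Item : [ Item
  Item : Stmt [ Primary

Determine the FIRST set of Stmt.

{ ), ;, [ }

From Stmt : Primary: add FIRST(Primary) = { ), ;, [ }.
Stmt : ) / / + contributes {)}.
Union: FIRST(Stmt) = { ), ;, [ }.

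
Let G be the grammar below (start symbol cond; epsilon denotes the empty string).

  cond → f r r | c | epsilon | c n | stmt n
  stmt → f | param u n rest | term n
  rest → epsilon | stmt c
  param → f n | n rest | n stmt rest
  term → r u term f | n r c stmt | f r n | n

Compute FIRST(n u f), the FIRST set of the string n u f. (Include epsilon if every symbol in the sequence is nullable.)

n is a terminal; add {n} and stop.

{ n }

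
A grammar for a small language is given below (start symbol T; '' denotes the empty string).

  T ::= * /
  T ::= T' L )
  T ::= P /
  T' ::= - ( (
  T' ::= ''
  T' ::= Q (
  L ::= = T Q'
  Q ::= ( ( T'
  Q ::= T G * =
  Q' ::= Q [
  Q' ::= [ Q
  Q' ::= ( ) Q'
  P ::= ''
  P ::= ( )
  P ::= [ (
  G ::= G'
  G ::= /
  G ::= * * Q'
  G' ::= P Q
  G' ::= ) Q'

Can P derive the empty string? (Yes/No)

P has an ''-production, so P ⇒ ''.

Yes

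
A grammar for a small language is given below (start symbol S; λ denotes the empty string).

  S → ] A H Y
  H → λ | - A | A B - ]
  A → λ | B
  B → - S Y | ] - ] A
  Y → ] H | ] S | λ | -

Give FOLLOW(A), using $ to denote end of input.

In S → ] A H Y: add FIRST(H Y)\{λ} = { -, ] }.
  Since H Y is nullable, also add FOLLOW(S) = { $, -, ] }.
In H → - A: A is at the end, add FOLLOW(H) = { $, -, ] }.
In H → A B - ]: add FIRST(B - ]) = { -, ] }.
In B → ] - ] A: A is at the end, add FOLLOW(B) = { $, -, ] }.
Union: FOLLOW(A) = { $, -, ] }.

{ $, -, ] }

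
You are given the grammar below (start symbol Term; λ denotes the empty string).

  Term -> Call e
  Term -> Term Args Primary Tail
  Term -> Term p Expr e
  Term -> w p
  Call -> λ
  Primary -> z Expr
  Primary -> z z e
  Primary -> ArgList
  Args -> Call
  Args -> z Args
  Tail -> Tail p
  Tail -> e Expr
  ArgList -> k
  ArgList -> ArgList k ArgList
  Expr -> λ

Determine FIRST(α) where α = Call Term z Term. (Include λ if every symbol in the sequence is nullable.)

Add FIRST(Call)\{λ} = {  }; Call is nullable, continue.
Add FIRST(Term) = { e, w }; Term is not nullable, stop.

{ e, w }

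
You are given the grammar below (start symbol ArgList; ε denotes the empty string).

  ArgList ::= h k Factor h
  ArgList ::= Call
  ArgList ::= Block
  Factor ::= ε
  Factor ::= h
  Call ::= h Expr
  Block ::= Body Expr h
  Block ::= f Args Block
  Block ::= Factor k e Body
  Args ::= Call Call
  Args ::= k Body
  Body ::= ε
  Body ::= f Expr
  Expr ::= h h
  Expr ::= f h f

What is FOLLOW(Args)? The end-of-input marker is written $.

In Block ::= f Args Block: add FIRST(Block) = { f, h, k }.
Union: FOLLOW(Args) = { f, h, k }.

{ f, h, k }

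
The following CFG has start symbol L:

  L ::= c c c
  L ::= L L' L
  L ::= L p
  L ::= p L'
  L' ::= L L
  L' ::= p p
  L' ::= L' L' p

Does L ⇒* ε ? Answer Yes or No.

No

No nonterminal in this grammar is nullable.
No production of L has an RHS whose symbols are all nullable, so L is not nullable.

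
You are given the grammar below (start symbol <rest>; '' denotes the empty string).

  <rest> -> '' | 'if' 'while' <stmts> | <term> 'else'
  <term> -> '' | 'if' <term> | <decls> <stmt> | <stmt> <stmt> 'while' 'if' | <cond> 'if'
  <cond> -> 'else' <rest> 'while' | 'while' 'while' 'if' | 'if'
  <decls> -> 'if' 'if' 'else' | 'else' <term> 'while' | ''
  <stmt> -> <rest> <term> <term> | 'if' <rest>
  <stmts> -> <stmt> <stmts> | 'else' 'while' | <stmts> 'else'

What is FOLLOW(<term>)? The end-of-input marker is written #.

In <rest> -> <term> 'else': add FIRST('else') = { 'else' }.
In <term> -> 'if' <term>: <term> is at the end, add FOLLOW(<term>) = { 'else', 'if', 'while' }.
In <decls> -> 'else' <term> 'while': add FIRST('while') = { 'while' }.
In <stmt> -> <rest> <term> <term>: add FIRST(<term>)\{''} = { 'else', 'if', 'while' }.
  Since <term> is nullable, also add FOLLOW(<stmt>) = { 'else', 'if', 'while' }.
In <stmt> -> <rest> <term> <term>: <term> is at the end, add FOLLOW(<stmt>) = { 'else', 'if', 'while' }.
Union: FOLLOW(<term>) = { 'else', 'if', 'while' }.

{ 'else', 'if', 'while' }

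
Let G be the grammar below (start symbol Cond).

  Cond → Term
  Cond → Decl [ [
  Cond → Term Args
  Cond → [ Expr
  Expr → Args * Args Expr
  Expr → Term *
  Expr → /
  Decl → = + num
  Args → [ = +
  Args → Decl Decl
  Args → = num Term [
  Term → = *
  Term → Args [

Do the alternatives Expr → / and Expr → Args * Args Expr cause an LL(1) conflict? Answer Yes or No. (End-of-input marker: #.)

FIRST(/) = { / } and FIRST(Args * Args Expr) = { =, [ }.
The FIRST sets are disjoint and neither alternative is nullable — no conflict.

No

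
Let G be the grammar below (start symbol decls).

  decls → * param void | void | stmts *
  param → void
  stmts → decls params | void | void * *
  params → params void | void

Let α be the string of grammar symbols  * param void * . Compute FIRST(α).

{ * }

* is a terminal; add {*} and stop.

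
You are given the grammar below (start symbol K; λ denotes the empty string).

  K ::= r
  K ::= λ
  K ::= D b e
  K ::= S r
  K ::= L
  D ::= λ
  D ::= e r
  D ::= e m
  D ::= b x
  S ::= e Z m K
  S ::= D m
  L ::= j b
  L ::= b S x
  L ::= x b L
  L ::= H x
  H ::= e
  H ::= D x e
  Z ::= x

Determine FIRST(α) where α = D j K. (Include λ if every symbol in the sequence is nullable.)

Add FIRST(D)\{λ} = { b, e }; D is nullable, continue.
j is a terminal; add {j} and stop.

{ b, e, j }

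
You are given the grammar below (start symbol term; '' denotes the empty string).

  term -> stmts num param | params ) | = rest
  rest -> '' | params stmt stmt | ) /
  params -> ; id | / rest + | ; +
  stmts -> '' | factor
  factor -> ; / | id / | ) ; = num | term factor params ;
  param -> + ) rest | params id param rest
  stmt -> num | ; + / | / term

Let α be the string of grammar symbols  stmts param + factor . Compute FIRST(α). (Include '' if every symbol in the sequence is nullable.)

Add FIRST(stmts)\{''} = { ), /, ;, =, id, num }; stmts is nullable, continue.
Add FIRST(param) = { +, /, ; }; param is not nullable, stop.

{ ), +, /, ;, =, id, num }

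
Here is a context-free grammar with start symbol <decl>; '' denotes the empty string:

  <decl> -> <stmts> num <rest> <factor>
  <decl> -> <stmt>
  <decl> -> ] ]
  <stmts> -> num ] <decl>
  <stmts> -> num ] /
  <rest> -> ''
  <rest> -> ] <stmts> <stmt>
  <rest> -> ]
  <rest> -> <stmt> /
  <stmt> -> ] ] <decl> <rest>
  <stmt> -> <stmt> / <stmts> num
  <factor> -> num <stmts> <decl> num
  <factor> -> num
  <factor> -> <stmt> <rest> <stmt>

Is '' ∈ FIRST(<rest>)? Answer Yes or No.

Yes

<rest> has an ''-production, so <rest> ⇒ ''.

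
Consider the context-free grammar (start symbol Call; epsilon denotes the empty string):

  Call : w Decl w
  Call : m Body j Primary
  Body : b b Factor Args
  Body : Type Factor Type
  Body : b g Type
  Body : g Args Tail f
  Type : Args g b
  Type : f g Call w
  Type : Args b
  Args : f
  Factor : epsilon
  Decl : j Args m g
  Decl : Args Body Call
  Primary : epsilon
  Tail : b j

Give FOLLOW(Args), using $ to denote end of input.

{ b, f, g, j, m, w }

In Body : b b Factor Args: Args is at the end, add FOLLOW(Body) = { j, m, w }.
In Body : g Args Tail f: add FIRST(Tail f) = { b }.
In Type : Args g b: add FIRST(g b) = { g }.
In Type : Args b: add FIRST(b) = { b }.
In Decl : j Args m g: add FIRST(m g) = { m }.
In Decl : Args Body Call: add FIRST(Body Call) = { b, f, g }.
Union: FOLLOW(Args) = { b, f, g, j, m, w }.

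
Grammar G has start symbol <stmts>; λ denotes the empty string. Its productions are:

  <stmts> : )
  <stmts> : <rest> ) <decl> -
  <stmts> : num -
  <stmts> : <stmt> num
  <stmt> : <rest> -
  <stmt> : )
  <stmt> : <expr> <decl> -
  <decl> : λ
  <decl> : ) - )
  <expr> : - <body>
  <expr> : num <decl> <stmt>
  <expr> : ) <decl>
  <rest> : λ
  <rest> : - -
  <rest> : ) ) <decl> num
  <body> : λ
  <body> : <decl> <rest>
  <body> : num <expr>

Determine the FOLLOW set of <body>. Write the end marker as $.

In <expr> : - <body>: <body> is at the end, add FOLLOW(<expr>) = { ), - }.
Union: FOLLOW(<body>) = { ), - }.

{ ), - }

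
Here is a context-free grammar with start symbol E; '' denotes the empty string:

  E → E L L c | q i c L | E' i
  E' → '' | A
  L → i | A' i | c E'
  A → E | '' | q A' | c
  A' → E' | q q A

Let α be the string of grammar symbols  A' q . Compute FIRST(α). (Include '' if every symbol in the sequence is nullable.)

Add FIRST(A')\{''} = { c, i, q }; A' is nullable, continue.
q is a terminal; add {q} and stop.

{ c, i, q }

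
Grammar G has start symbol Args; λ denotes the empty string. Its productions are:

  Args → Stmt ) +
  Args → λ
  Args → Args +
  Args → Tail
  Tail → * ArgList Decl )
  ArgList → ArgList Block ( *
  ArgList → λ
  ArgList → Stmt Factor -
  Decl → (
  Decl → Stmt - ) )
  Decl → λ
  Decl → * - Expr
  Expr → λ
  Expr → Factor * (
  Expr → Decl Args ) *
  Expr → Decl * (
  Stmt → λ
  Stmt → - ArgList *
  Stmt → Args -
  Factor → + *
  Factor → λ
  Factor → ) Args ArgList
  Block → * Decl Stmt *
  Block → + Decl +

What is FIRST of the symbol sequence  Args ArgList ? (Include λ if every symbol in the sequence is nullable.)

{ ), *, +, -, λ }

Add FIRST(Args)\{λ} = { ), *, +, - }; Args is nullable, continue.
Add FIRST(ArgList)\{λ} = { ), *, +, - }; ArgList is nullable, continue.
Every symbol is nullable, so include λ.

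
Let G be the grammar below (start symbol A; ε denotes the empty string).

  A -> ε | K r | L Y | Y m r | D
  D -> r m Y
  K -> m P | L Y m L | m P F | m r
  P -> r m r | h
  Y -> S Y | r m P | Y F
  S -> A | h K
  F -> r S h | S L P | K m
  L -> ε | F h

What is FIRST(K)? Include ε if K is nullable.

K -> m P contributes {m}.
From K -> L Y m L: L nullable, take FIRST(L) ∪ FIRST(Y) = { h, m, r }.
K -> m P F contributes {m}.
K -> m r contributes {m}.
Union: FIRST(K) = { h, m, r }.

{ h, m, r }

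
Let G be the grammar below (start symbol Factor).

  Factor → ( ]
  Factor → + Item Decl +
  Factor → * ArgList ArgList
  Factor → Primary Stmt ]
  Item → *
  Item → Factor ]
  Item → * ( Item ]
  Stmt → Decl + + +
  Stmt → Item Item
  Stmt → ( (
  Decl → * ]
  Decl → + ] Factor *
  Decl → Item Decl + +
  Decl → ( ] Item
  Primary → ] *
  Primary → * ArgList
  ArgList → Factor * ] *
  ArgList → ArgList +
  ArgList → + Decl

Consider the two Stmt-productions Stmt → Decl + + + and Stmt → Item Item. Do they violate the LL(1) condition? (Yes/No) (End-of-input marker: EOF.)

FIRST(Decl + + +) = { (, *, +, ] } and FIRST(Item Item) = { (, *, +, ] }.
Both contain (, so the two alternatives are not disjoint — LL(1) conflict.

Yes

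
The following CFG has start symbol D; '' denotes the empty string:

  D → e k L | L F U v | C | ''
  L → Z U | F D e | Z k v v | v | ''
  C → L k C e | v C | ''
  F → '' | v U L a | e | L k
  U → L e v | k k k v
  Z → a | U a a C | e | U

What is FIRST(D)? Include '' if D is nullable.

D → e k L contributes {e}.
From D → L F U v: L, F nullable, take FIRST(L) ∪ FIRST(F) ∪ FIRST(U) = { a, e, k, v }.
From D → C: add FIRST(C) = { a, e, k, v, '' } (including '' since C is nullable).
D → '' contributes ''.
Union: FIRST(D) = { a, e, k, v, '' }.

{ a, e, k, v, '' }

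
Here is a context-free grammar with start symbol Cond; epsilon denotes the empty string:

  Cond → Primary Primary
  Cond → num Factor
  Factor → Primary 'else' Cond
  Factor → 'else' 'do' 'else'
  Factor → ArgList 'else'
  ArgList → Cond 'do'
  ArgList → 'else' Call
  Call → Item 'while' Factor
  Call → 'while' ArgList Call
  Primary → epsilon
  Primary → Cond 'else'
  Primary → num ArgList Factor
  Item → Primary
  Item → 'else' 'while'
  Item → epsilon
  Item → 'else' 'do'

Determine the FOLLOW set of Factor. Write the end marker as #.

In Cond → num Factor: Factor is at the end, add FOLLOW(Cond) = { #, 'do', 'else', 'while', num }.
In Call → Item 'while' Factor: Factor is at the end, add FOLLOW(Call) = { 'do', 'else', 'while', num }.
In Primary → num ArgList Factor: Factor is at the end, add FOLLOW(Primary) = { #, 'do', 'else', 'while', num }.
Union: FOLLOW(Factor) = { #, 'do', 'else', 'while', num }.

{ #, 'do', 'else', 'while', num }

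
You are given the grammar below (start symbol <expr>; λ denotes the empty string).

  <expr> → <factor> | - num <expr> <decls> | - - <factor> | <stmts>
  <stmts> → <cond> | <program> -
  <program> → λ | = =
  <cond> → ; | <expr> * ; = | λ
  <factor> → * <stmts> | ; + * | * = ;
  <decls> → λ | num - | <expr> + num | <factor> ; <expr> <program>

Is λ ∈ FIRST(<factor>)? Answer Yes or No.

Nullable nonterminals: <cond>, <decls>, <expr>, <program>, <stmts>.
No production of <factor> has an RHS whose symbols are all nullable, so <factor> is not nullable.

No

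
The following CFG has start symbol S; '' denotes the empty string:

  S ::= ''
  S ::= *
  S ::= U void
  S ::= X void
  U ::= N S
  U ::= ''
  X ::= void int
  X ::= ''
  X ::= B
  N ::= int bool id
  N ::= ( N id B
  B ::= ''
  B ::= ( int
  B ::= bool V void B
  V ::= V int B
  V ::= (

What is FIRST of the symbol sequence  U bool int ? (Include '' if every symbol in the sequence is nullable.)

{ (, bool, int }

Add FIRST(U)\{''} = { (, int }; U is nullable, continue.
bool is a terminal; add {bool} and stop.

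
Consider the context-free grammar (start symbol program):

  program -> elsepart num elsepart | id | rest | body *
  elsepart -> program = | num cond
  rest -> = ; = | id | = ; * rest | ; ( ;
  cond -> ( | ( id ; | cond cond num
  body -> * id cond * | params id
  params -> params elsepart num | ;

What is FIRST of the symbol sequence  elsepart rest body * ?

Add FIRST(elsepart) = { *, ;, =, id, num }; elsepart is not nullable, stop.

{ *, ;, =, id, num }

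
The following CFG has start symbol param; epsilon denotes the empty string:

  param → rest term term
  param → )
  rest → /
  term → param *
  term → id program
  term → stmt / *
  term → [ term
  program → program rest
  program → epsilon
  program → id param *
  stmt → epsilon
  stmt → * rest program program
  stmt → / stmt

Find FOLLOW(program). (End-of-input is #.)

In term → id program: program is at the end, add FOLLOW(term) = { #, ), *, /, [, id }.
In program → program rest: add FIRST(rest) = { / }.
In stmt → * rest program program: add FIRST(program)\{epsilon} = { /, id }.
  Since program is nullable, also add FOLLOW(stmt) = { / }.
In stmt → * rest program program: program is at the end, add FOLLOW(stmt) = { / }.
Union: FOLLOW(program) = { #, ), *, /, [, id }.

{ #, ), *, /, [, id }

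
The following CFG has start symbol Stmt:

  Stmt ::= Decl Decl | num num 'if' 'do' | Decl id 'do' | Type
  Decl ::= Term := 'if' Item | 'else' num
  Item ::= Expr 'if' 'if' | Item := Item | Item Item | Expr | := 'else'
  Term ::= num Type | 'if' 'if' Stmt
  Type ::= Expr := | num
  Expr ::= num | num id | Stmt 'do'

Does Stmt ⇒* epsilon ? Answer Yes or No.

No nonterminal in this grammar is nullable.
No production of Stmt has an RHS whose symbols are all nullable, so Stmt is not nullable.

No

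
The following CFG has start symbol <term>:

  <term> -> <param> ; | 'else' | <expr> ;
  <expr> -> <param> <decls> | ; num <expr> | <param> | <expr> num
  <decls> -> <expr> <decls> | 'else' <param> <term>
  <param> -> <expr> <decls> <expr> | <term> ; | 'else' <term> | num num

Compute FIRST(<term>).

{ 'else', ;, num }

From <term> -> <param> ;: add FIRST(<param>) = { 'else', ;, num }.
<term> -> 'else' contributes {'else'}.
From <term> -> <expr> ;: add FIRST(<expr>) = { 'else', ;, num }.
Union: FIRST(<term>) = { 'else', ;, num }.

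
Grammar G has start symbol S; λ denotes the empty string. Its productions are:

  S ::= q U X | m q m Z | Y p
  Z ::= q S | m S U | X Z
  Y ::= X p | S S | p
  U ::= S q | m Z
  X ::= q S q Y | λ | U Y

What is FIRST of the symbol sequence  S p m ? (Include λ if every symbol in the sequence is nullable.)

{ m, p, q }

Add FIRST(S) = { m, p, q }; S is not nullable, stop.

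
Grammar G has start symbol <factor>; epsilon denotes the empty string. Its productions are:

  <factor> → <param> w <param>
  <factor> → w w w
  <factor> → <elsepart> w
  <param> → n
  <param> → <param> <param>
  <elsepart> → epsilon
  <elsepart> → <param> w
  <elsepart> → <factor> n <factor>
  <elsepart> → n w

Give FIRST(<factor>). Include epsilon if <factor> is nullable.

From <factor> → <param> w <param>: add FIRST(<param>) = { n }.
<factor> → w w w contributes {w}.
From <factor> → <elsepart> w: <elsepart> nullable, take FIRST(<elsepart>) ∪ {w} = { n, w }.
Union: FIRST(<factor>) = { n, w }.

{ n, w }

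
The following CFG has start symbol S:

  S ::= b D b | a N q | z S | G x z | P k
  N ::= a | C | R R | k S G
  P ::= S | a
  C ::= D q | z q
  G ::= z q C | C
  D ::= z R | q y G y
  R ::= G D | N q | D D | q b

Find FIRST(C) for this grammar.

From C ::= D q: add FIRST(D) = { q, z }.
C ::= z q contributes {z}.
Union: FIRST(C) = { q, z }.

{ q, z }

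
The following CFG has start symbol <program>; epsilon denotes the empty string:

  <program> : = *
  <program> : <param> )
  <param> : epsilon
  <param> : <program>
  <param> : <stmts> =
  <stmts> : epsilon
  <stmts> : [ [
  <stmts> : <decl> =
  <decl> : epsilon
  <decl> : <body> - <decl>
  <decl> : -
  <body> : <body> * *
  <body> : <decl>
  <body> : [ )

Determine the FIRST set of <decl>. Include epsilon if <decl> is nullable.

{ *, -, [, epsilon }

<decl> : epsilon contributes epsilon.
From <decl> : <body> - <decl>: <body> nullable, take FIRST(<body>) ∪ {-} = { *, -, [ }.
<decl> : - contributes {-}.
Union: FIRST(<decl>) = { *, -, [, epsilon }.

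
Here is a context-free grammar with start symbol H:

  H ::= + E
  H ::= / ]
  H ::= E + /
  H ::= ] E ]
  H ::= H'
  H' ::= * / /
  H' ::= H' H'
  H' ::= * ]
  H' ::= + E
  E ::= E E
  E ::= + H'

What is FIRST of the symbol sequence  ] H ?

{ ] }

] is a terminal; add {]} and stop.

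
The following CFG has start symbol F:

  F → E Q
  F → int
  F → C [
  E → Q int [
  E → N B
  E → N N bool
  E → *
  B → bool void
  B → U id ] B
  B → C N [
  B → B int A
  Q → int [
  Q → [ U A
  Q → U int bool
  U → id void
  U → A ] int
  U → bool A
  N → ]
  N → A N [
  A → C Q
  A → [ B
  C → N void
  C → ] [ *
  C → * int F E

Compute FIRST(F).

From F → E Q: add FIRST(E) = { *, [, ], bool, id, int }.
F → int contributes {int}.
From F → C [: add FIRST(C) = { *, [, ] }.
Union: FIRST(F) = { *, [, ], bool, id, int }.

{ *, [, ], bool, id, int }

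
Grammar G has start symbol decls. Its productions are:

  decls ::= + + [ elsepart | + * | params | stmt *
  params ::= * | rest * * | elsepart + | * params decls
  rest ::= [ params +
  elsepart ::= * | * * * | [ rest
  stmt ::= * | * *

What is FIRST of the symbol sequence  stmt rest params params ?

Add FIRST(stmt) = { * }; stmt is not nullable, stop.

{ * }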